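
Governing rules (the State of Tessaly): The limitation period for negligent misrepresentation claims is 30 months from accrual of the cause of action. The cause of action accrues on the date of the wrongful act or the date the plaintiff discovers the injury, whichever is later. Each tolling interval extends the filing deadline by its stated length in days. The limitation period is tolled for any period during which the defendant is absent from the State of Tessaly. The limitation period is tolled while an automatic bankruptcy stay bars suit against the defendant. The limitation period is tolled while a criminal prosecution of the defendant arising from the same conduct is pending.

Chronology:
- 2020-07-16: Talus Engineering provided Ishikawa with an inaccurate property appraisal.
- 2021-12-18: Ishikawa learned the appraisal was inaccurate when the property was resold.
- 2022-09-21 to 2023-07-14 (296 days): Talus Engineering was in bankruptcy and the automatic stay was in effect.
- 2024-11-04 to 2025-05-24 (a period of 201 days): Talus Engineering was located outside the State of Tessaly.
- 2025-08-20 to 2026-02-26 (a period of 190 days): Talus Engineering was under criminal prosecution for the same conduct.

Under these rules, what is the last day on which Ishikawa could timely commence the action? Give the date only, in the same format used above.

2026-05-06

Because discovery on 2021-12-18 post-dates the 2020-07-16 act, accrual under the later-of rule falls on 2021-12-18.
30 months from 2021-12-18 is 2024-06-18.
The automatic bankruptcy stay from 2022-09-21 to 2023-07-14 tolled the period for 296 days, extending the deadline to 2025-04-10.
The defendant's absence from the jurisdiction from 2024-11-04 to 2025-05-24 tolled the period for 201 days, extending the deadline to 2025-10-28.
The pending criminal prosecution from 2025-08-20 to 2026-02-26 tolled the period for 190 days, extending the deadline to 2026-05-06.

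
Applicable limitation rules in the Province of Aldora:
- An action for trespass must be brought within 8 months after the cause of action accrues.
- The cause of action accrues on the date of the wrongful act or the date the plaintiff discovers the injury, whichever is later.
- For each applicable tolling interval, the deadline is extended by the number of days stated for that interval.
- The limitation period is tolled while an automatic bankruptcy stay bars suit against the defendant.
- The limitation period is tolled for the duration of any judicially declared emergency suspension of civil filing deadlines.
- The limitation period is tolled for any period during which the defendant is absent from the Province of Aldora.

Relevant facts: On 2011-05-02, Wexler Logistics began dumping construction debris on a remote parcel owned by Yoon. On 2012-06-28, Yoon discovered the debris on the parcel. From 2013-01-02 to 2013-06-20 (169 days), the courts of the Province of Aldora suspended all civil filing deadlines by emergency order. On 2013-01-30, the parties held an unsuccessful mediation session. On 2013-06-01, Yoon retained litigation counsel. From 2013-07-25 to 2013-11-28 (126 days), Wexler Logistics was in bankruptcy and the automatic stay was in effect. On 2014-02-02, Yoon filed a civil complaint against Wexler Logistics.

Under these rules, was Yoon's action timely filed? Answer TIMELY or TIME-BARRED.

TIME-BARRED

Taking the later of the act (2011-05-02) and discovery (2012-06-28), the claim accrued on 2012-06-28.
8 months from 2012-06-28 is 2013-02-28.
The emergency suspension of filing deadlines from 2013-01-02 to 2013-06-20 tolled the period for 169 days, extending the deadline to 2013-08-16.
The automatic bankruptcy stay from 2013-07-25 to 2013-11-28 tolled the period for 126 days, extending the deadline to 2013-12-20.
None of the other events listed affects the running of the period under the stated rules.
Filing on 2014-02-02 missed the 2013-12-20 deadline — the action is time-barred.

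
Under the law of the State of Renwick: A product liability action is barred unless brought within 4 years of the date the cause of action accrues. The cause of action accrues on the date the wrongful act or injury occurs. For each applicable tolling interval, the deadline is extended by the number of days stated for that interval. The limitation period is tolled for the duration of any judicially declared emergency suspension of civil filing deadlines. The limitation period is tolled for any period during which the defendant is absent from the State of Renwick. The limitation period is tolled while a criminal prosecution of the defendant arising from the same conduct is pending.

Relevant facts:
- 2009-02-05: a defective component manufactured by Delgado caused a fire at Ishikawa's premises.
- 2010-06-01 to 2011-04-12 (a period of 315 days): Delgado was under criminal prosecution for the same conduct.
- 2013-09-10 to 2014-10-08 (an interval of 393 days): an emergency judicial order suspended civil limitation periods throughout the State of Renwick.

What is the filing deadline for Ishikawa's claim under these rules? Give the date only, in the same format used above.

The cause of action accrued on 2009-02-05, the date of the act.
4 years from 2009-02-05 is 2013-02-05.
Because the pending criminal prosecution ran from 2010-06-01 to 2011-04-12, the deadline is extended by 315 days to 2013-12-17.
The emergency suspension of filing deadlines from 2013-09-10 to 2014-10-08 tolled the period for 393 days, extending the deadline to 2015-01-14.

2015-01-14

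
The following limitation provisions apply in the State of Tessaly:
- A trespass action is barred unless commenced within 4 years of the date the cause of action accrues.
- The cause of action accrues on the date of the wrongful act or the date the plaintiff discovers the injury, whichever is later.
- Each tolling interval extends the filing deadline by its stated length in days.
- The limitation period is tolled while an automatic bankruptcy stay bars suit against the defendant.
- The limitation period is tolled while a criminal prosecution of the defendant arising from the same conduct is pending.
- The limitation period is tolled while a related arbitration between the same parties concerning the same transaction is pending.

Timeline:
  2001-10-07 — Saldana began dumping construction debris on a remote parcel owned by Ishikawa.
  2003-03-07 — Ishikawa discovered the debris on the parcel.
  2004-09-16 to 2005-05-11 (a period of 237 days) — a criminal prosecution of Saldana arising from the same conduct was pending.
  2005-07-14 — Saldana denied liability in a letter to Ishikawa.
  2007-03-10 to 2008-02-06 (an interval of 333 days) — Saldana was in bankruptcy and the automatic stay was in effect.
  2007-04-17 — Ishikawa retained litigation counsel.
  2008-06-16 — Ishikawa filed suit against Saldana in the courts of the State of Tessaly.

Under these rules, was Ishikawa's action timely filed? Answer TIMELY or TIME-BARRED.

TIMELY

Because discovery on 2003-03-07 post-dates the 2001-10-07 act, accrual under the later-of rule falls on 2003-03-07.
The untolled deadline — 4 years after 2003-03-07 — is 2007-03-07.
The pending criminal prosecution from 2004-09-16 to 2005-05-11 tolled the period for 237 days, extending the deadline to 2007-10-30.
The automatic bankruptcy stay from 2007-03-10 to 2008-02-06 tolled the period for 333 days, extending the deadline to 2008-09-27.
None of the other events listed affects the running of the period under the stated rules.
Ishikawa filed on 2008-06-16, before the 2008-09-27 deadline, so the action is timely.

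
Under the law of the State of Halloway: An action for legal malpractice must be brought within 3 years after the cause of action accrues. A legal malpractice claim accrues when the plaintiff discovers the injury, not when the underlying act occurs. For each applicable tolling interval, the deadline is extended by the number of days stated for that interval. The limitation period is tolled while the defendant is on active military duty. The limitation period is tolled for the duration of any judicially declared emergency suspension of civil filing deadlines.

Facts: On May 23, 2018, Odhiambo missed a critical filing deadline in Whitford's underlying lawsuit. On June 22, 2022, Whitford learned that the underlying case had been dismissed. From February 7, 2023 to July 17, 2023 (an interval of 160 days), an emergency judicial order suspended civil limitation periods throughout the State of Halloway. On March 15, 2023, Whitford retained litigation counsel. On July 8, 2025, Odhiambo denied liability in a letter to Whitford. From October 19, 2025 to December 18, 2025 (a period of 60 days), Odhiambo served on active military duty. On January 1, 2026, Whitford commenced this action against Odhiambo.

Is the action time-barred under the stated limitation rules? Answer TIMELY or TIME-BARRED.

TIMELY

Under the discovery rule, the claim accrued on June 22, 2022, when Whitford discovered the injury — not on the May 23, 2018 date of the underlying act.
3 years from June 22, 2022 is June 22, 2025.
The emergency suspension of filing deadlines from February 7, 2023 to July 17, 2023 tolled the period for 160 days, extending the deadline to November 29, 2025.
The period was tolled for 60 days by the defendant's active military service (October 19, 2025 to December 18, 2025), pushing the deadline to January 28, 2026.
The other events in the timeline have no effect on the limitation period under the stated rules.
Filing on January 1, 2026 beat the January 28, 2026 deadline — the action is timely.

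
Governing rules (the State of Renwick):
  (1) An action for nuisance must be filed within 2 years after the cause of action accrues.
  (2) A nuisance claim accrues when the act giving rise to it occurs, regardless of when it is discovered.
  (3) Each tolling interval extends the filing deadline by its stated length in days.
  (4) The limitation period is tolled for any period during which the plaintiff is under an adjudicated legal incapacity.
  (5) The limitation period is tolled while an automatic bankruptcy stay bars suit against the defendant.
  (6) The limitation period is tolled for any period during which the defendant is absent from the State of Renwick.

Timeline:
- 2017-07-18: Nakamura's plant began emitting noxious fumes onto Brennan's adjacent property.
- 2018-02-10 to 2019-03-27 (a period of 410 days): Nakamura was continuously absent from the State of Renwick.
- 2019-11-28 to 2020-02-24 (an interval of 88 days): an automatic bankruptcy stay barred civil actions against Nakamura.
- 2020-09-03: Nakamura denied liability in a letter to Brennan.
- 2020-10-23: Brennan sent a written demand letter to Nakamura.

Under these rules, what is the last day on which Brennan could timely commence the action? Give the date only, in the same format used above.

The limitation period began to run on 2017-07-18.
2 years from 2017-07-18 is 2019-07-18.
The period was tolled for 410 days by the defendant's absence from the jurisdiction (2018-02-10 to 2019-03-27), pushing the deadline to 2020-08-31.
The automatic bankruptcy stay from 2019-11-28 to 2020-02-24 tolled the period for 88 days, extending the deadline to 2020-11-27.
Nothing else in the chronology tolls or restarts the period.

2020-11-27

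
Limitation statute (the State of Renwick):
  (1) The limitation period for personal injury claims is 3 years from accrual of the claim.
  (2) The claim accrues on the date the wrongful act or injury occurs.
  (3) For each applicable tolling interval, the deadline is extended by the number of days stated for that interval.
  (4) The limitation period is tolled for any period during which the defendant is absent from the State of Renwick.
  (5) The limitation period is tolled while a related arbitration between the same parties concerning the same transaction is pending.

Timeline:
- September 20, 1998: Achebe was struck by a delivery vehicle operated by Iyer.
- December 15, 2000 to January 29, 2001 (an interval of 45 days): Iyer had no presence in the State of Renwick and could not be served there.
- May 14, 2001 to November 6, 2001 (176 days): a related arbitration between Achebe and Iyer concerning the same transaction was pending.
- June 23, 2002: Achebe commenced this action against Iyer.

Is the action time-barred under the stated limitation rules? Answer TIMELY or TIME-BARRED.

TIME-BARRED

The limitation period began to run on September 20, 1998.
Adding the 3 years base period to September 20, 1998 gives a deadline of September 20, 2001, before any tolling.
The defendant's absence from the jurisdiction from December 15, 2000 to January 29, 2001 tolled the period for 45 days, extending the deadline to November 4, 2001.
The pending related arbitration from May 14, 2001 to November 6, 2001 tolled the period for 176 days, extending the deadline to April 29, 2002.
Filing on June 23, 2002 missed the April 29, 2002 deadline — the action is time-barred.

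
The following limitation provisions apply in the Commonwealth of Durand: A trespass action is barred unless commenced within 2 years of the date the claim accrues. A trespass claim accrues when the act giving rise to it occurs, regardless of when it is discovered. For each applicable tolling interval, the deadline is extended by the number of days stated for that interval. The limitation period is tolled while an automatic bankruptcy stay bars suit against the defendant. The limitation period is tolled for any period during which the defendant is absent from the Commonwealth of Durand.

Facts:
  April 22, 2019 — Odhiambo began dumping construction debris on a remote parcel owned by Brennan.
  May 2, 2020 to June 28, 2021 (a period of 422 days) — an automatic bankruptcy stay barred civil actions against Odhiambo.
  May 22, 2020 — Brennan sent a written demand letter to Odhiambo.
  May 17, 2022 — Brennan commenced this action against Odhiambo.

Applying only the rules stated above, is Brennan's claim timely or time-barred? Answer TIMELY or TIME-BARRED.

TIMELY

The limitation period began to run on April 22, 2019.
The untolled deadline — 2 years after April 22, 2019 — is April 22, 2021.
The automatic bankruptcy stay from May 2, 2020 to June 28, 2021 tolled the period for 422 days, extending the deadline to June 18, 2022.
None of the other events listed affects the running of the period under the stated rules.
Brennan filed on May 17, 2022, before the June 18, 2022 deadline, so the action is timely.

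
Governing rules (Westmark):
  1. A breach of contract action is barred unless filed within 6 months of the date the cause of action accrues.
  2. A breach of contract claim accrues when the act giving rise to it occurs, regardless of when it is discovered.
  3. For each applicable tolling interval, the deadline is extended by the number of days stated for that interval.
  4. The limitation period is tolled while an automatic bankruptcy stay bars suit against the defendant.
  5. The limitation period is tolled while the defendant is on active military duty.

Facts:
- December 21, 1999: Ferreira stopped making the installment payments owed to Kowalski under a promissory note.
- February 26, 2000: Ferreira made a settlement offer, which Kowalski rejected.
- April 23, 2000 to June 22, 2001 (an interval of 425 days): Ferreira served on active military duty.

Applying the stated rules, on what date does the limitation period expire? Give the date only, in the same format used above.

The cause of action accrued on December 21, 1999, the date of the act.
The untolled deadline — 6 months after December 21, 1999 — is June 21, 2000.
The defendant's active military service from April 23, 2000 to June 22, 2001 tolled the period for 425 days, extending the deadline to August 20, 2001.
Nothing else in the chronology tolls or restarts the period.

August 20, 2001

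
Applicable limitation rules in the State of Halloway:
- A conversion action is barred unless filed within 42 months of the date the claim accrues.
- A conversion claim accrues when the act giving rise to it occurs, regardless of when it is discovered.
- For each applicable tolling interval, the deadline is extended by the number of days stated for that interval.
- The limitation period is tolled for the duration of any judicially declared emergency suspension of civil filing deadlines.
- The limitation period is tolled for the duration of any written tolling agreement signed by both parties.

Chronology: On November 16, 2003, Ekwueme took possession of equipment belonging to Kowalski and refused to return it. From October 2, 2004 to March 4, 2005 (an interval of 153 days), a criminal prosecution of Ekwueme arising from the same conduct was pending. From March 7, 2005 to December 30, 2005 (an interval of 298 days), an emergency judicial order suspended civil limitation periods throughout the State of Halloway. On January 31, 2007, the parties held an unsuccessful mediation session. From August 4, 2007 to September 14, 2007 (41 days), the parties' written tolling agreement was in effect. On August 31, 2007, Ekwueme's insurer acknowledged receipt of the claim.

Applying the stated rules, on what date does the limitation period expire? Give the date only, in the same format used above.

The claim accrued on November 16, 2003, when the wrongful act occurred.
The untolled deadline — 42 months after November 16, 2003 — is May 16, 2007.
The emergency suspension of filing deadlines from March 7, 2005 to December 30, 2005 tolled the period for 298 days, extending the deadline to March 9, 2008.
The period was tolled for 41 days by the written tolling agreement (August 4, 2007 to September 14, 2007), pushing the deadline to April 19, 2008.
Although a criminal prosecution ran from October 2, 2004 to March 4, 2005, the stated rules do not make that a tolling event, so it is disregarded.
Nothing else in the chronology tolls or restarts the period.

April 19, 2008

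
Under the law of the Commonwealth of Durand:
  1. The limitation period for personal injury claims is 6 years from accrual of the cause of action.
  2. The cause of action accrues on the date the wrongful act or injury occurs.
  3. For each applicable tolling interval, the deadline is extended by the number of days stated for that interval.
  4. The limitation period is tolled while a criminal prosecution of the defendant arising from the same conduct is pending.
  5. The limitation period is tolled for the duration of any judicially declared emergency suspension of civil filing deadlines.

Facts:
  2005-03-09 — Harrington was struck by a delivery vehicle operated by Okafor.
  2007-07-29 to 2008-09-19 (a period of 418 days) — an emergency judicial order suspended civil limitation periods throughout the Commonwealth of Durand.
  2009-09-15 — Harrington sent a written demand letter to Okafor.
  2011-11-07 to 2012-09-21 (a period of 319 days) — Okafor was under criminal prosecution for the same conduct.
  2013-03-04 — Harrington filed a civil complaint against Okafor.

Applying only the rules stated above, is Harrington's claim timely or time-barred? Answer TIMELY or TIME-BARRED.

TIMELY

The claim accrued on 2005-03-09, when the wrongful act occurred.
The untolled deadline — 6 years after 2005-03-09 — is 2011-03-09.
The period was tolled for 418 days by the emergency suspension of filing deadlines (2007-07-29 to 2008-09-19), pushing the deadline to 2012-04-30.
The pending criminal prosecution from 2011-11-07 to 2012-09-21 tolled the period for 319 days, extending the deadline to 2013-03-15.
Nothing else in the chronology tolls or restarts the period.
Harrington filed on 2013-03-04, before the 2013-03-15 deadline, so the action is timely.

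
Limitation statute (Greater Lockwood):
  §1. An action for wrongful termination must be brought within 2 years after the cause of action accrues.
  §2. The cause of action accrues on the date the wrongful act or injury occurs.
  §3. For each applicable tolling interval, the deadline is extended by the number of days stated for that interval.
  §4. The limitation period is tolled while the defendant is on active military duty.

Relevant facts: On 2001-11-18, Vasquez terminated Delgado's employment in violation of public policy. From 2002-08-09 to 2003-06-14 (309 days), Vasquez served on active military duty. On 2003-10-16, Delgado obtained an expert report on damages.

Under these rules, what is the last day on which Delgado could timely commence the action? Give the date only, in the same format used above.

2004-09-22

The limitation period began to run on 2001-11-18.
2 years from 2001-11-18 is 2003-11-18.
The defendant's active military service from 2002-08-09 to 2003-06-14 tolled the period for 309 days, extending the deadline to 2004-09-22.
None of the other events listed affects the running of the period under the stated rules.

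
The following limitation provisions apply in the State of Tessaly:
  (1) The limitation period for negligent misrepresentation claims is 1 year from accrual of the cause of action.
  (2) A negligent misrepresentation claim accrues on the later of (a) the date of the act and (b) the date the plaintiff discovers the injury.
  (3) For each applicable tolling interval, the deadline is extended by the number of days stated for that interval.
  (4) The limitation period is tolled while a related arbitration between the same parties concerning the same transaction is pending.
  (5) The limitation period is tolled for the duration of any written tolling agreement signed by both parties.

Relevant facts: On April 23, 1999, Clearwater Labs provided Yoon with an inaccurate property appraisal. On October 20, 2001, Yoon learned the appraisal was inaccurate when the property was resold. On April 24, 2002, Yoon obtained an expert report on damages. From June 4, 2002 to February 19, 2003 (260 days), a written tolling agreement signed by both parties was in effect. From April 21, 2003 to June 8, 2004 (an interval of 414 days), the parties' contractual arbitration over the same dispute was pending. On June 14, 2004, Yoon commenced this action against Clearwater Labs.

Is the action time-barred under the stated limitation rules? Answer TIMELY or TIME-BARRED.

Because discovery on October 20, 2001 post-dates the April 23, 1999 act, accrual under the later-of rule falls on October 20, 2001.
The untolled deadline — 1 year after October 20, 2001 — is October 20, 2002.
The period was tolled for 260 days by the written tolling agreement (June 4, 2002 to February 19, 2003), pushing the deadline to July 7, 2003.
The pending related arbitration from April 21, 2003 to June 8, 2004 tolled the period for 414 days, extending the deadline to August 24, 2004.
Nothing else in the chronology tolls or restarts the period.
Yoon filed on June 14, 2004, before the August 24, 2004 deadline, so the action is timely.

TIMELY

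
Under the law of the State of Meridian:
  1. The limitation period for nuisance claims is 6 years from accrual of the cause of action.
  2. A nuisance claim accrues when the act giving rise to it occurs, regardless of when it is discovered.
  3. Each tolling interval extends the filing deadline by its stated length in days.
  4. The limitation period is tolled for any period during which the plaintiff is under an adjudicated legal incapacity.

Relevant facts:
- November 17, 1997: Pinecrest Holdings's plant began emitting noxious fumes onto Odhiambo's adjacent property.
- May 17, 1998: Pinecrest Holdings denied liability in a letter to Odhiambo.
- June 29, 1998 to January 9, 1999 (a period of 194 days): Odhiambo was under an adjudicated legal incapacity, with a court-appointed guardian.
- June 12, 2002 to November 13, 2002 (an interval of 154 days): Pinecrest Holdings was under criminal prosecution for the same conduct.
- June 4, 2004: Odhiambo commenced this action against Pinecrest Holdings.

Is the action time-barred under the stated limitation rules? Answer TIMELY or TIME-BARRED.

The limitation period began to run on November 17, 1997.
Adding the 6 years base period to November 17, 1997 gives a deadline of November 17, 2003, before any tolling.
Because the plaintiff's legal incapacity ran from June 29, 1998 to January 9, 1999, the deadline is extended by 194 days to May 29, 2004.
Although a criminal prosecution ran from June 12, 2002 to November 13, 2002, the stated rules do not make that a tolling event, so it is disregarded.
The other events in the timeline have no effect on the limitation period under the stated rules.
Odhiambo filed on June 4, 2004, after the May 29, 2004 deadline, so the action is time-barred.

TIME-BARRED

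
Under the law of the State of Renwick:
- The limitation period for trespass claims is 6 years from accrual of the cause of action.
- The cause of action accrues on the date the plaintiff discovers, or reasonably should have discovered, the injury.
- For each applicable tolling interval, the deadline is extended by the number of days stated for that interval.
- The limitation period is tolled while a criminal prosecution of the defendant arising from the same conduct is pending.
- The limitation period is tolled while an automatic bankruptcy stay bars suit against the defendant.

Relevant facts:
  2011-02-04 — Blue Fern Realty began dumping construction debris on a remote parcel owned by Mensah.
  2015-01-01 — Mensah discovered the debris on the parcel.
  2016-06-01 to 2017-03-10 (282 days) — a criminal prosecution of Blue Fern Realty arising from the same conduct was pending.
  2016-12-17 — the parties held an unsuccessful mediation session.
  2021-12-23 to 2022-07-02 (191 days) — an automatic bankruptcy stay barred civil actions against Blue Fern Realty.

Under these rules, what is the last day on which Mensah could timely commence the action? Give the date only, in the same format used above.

2021-10-10

Under the discovery rule, the claim accrued on 2015-01-01, when Mensah discovered the injury — not on the 2011-02-04 date of the underlying act.
Adding the 6 years base period to 2015-01-01 gives a deadline of 2021-01-01, before any tolling.
The pending criminal prosecution from 2016-06-01 to 2017-03-10 tolled the period for 282 days, extending the deadline to 2021-10-10.
The automatic bankruptcy stay starting 2021-12-23 came too late — the period had run on 2021-10-10 — and so does not extend the deadline.
Nothing else in the chronology tolls or restarts the period.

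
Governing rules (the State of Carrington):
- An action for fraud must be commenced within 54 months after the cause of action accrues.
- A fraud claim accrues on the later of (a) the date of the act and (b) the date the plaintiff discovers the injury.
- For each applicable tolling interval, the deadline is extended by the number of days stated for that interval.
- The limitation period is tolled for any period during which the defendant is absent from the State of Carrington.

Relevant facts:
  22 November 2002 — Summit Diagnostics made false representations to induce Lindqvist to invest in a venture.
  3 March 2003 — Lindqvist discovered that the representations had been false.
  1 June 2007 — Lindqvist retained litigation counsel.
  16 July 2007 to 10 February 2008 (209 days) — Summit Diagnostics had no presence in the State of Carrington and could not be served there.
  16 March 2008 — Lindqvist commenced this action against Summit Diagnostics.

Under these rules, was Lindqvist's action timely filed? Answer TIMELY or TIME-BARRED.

TIMELY

The claim accrued on 3 March 2003 — the later of the 22 November 2002 act and the 3 March 2003 discovery.
54 months from 3 March 2003 is 3 September 2007.
The period was tolled for 209 days by the defendant's absence from the jurisdiction (16 July 2007 to 10 February 2008), pushing the deadline to 30 March 2008.
Nothing else in the chronology tolls or restarts the period.
Lindqvist filed on 16 March 2008, before the 30 March 2008 deadline, so the action is timely.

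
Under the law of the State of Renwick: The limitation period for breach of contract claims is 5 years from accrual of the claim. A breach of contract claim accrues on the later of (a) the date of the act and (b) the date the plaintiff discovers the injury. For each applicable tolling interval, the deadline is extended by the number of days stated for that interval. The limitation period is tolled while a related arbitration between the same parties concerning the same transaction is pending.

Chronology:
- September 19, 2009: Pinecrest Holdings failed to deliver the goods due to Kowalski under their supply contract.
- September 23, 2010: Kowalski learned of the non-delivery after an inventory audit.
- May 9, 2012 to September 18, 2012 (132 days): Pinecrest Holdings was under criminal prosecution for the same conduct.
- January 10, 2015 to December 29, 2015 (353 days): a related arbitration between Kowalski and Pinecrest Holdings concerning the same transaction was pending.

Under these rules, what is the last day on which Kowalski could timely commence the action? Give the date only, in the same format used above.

The claim accrued on September 23, 2010 — the later of the September 19, 2009 act and the September 23, 2010 discovery.
The untolled deadline — 5 years after September 23, 2010 — is September 23, 2015.
Because the pending related arbitration ran from January 10, 2015 to December 29, 2015, the deadline is extended by 353 days to September 10, 2016.
No stated provision tolls the period for a criminal prosecution, so the interval from May 9, 2012 to September 18, 2012 has no effect on the deadline.

September 10, 2016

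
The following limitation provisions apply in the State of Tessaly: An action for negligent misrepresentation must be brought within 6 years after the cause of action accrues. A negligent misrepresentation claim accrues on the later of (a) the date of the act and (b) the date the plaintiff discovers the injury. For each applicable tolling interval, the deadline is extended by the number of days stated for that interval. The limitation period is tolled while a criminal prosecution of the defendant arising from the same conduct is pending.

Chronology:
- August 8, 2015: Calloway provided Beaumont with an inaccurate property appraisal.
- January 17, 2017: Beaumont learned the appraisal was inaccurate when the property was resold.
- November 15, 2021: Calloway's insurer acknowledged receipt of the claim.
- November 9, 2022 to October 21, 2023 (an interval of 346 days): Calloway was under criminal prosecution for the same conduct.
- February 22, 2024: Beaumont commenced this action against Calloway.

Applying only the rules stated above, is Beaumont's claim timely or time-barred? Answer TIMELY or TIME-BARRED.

TIME-BARRED

The claim accrued on January 17, 2017 — the later of the August 8, 2015 act and the January 17, 2017 discovery.
Adding the 6 years base period to January 17, 2017 gives a deadline of January 17, 2023, before any tolling.
The pending criminal prosecution from November 9, 2022 to October 21, 2023 tolled the period for 346 days, extending the deadline to December 29, 2023.
None of the other events listed affects the running of the period under the stated rules.
Filing on February 22, 2024 missed the December 29, 2023 deadline — the action is time-barred.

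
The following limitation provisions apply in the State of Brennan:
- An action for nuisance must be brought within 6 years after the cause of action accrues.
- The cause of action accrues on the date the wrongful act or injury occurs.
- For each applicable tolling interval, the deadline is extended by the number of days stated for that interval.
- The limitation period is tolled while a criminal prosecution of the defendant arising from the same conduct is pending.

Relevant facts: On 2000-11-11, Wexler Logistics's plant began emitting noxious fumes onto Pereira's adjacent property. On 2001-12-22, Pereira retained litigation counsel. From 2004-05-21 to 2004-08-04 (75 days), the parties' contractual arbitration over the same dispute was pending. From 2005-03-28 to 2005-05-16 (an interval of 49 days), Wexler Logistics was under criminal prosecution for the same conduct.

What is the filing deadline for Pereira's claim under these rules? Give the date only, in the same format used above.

2006-12-30

The cause of action accrued on 2000-11-11, the date of the act.
Adding the 6 years base period to 2000-11-11 gives a deadline of 2006-11-11, before any tolling.
Because the pending criminal prosecution ran from 2005-03-28 to 2005-05-16, the deadline is extended by 49 days to 2006-12-30.
Although a pending arbitration ran from 2004-05-21 to 2004-08-04, the stated rules do not make that a tolling event, so it is disregarded.
None of the other events listed affects the running of the period under the stated rules.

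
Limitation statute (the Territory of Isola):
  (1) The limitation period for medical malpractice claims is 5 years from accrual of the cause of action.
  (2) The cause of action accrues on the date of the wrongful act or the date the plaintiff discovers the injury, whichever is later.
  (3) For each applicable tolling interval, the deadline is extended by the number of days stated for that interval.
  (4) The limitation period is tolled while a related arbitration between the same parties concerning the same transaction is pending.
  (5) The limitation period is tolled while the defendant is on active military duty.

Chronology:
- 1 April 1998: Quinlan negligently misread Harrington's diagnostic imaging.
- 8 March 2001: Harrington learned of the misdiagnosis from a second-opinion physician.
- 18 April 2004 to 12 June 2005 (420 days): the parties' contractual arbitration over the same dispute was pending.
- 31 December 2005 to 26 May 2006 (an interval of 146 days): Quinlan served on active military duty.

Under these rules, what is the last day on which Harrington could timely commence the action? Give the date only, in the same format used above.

Because discovery on 8 March 2001 post-dates the 1 April 1998 act, accrual under the later-of rule falls on 8 March 2001.
5 years from 8 March 2001 is 8 March 2006.
Because the pending related arbitration ran from 18 April 2004 to 12 June 2005, the deadline is extended by 420 days to 2 May 2007.
Because the defendant's active military service ran from 31 December 2005 to 26 May 2006, the deadline is extended by 146 days to 25 September 2007.

25 September 2007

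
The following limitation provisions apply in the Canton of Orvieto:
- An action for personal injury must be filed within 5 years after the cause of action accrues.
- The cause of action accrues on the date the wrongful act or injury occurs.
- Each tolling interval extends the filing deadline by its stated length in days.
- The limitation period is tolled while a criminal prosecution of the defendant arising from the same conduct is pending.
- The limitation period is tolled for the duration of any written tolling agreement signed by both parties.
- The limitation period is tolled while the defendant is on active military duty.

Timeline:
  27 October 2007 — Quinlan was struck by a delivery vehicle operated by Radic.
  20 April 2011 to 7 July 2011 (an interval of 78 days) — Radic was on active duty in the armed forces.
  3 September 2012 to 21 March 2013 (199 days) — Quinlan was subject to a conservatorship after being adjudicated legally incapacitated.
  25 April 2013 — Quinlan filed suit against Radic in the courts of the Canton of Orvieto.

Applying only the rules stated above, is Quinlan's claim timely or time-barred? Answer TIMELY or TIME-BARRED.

TIME-BARRED

The limitation period began to run on 27 October 2007.
5 years from 27 October 2007 is 27 October 2012.
The period was tolled for 78 days by the defendant's active military service (20 April 2011 to 7 July 2011), pushing the deadline to 13 January 2013.
Although the plaintiff's incapacity ran from 3 September 2012 to 21 March 2013, the stated rules do not make that a tolling event, so it is disregarded.
Quinlan filed on 25 April 2013, after the 13 January 2013 deadline, so the action is time-barred.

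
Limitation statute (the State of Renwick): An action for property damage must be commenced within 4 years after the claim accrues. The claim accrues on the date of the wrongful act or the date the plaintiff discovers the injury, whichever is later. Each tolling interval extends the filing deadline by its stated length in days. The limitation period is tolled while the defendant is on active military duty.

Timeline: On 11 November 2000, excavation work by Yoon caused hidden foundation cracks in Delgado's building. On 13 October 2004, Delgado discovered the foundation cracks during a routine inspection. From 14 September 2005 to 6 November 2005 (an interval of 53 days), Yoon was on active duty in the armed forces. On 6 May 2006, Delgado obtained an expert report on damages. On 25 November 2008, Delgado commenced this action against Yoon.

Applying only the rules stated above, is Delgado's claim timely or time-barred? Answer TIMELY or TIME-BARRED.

Because discovery on 13 October 2004 post-dates the 11 November 2000 act, accrual under the later-of rule falls on 13 October 2004.
4 years from 13 October 2004 is 13 October 2008.
The defendant's active military service from 14 September 2005 to 6 November 2005 tolled the period for 53 days, extending the deadline to 5 December 2008.
None of the other events listed affects the running of the period under the stated rules.
Delgado filed on 25 November 2008, before the 5 December 2008 deadline, so the action is timely.

TIMELY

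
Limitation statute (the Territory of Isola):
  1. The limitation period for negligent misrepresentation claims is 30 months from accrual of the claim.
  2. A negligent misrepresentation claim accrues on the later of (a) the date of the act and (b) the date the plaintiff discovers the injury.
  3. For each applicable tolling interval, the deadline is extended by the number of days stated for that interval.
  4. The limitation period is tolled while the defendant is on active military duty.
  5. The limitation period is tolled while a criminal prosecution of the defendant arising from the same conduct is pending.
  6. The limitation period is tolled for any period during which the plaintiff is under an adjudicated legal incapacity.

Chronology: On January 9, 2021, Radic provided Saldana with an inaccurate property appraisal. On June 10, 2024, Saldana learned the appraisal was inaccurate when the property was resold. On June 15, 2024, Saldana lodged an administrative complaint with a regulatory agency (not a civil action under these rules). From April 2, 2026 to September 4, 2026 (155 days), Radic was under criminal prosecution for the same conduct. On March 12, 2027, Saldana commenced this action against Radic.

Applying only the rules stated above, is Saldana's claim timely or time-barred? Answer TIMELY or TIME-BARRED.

The claim accrued on June 10, 2024 — the later of the January 9, 2021 act and the June 10, 2024 discovery.
30 months from June 10, 2024 is December 10, 2026.
The period was tolled for 155 days by the pending criminal prosecution (April 2, 2026 to September 4, 2026), pushing the deadline to May 14, 2027.
The other events in the timeline have no effect on the limitation period under the stated rules.
The March 12, 2027 filing precedes the May 14, 2027 deadline; the claim is timely.

TIMELY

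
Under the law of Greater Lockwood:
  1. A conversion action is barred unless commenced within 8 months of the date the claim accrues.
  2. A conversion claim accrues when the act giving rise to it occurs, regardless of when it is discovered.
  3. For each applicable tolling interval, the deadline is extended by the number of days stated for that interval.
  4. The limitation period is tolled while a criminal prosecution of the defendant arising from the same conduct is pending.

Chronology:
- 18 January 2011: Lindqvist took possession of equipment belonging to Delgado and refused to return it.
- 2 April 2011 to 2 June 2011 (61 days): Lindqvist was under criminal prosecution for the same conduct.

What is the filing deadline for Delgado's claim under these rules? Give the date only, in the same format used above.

18 November 2011

The claim accrued on 18 January 2011, when the wrongful act occurred.
Adding the 8 months base period to 18 January 2011 gives a deadline of 18 September 2011, before any tolling.
Because the pending criminal prosecution ran from 2 April 2011 to 2 June 2011, the deadline is extended by 61 days to 18 November 2011.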